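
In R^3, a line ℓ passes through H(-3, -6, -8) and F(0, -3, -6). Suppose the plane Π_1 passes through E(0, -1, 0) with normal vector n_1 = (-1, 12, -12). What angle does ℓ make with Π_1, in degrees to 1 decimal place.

A direction vector for ℓ is F − H = (3, 3, 2).
Π_1: n_1·r = n_1·E gives -x + 12y - 12z = -12.
sin θ = |n·v| / (|n||v|) = |9| / (√289 · √22) = 0.11287.
θ ≈ 6.5°.

6.5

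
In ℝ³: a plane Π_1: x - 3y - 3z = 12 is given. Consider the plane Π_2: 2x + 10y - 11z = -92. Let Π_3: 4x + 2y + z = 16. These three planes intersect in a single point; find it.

(6, -6, 4)

Solving the 3×3 linear system x - 3y - 3z = 12, 2x + 10y - 11z = -92, 4x + 2y + z = 16 (e.g. by elimination or Cramer's rule, determinant = 278) gives (6, -6, 4).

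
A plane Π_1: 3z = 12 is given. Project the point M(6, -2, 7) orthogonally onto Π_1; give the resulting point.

Foot = M − λn with λ = (n·M − d)/|n|² = (21 − 12)/9 = 1.
Foot = (6, -2, 7) − 1·(0, 0, 3) = (6, -2, 4).

(6, -2, 4)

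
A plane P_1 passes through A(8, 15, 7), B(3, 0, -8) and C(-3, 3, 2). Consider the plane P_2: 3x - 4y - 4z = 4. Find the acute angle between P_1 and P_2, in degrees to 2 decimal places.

69.62

AB = (-5, -15, -15), AC = (-11, -12, -5); a normal to P_1 is AB × AC = (-105, 140, -105).
Using A: P_1 has equation -105x + 140y - 105z = 525.
cos θ = |n₁·n₂| / (|n₁||n₂|) = |-455| / (√41650 · √41).
θ = arccos(0.34819) ≈ 69.62°.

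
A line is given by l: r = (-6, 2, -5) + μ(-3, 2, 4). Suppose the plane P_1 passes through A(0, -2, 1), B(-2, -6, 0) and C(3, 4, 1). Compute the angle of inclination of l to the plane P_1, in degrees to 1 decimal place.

41.6

AB = (-2, -4, -1), AC = (3, 6, 0); a normal to P_1 is AB × AC = (6, -3, 0).
Using A: P_1 has equation 6x - 3y = 6.
sin θ = |n·v| / (|n||v|) = |-24| / (√45 · √29) = 0.66436.
θ ≈ 41.6°.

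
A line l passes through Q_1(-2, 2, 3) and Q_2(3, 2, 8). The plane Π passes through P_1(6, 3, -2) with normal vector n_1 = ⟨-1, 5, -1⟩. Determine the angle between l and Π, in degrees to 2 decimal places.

A direction vector for l is Q_2 − Q_1 = (5, 0, 5).
Π: n_1·r = n_1·P_1 gives -x + 5y - z = 11.
sin θ = |n·v| / (|n||v|) = |-10| / (√27 · √50) = 0.27217.
θ ≈ 15.79°.

15.79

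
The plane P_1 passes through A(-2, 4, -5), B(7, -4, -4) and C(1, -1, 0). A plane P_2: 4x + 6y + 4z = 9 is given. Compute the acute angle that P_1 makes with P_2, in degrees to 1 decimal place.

9.7

AB = (9, -8, 1), AC = (3, -5, 5); a normal to P_1 is AB × AC = (-35, -42, -21).
Using A: P_1 has equation -35x - 42y - 21z = 7.
cos θ = |n₁·n₂| / (|n₁||n₂|) = |-476| / (√3430 · √68).
θ = arccos(0.98561) ≈ 9.7°.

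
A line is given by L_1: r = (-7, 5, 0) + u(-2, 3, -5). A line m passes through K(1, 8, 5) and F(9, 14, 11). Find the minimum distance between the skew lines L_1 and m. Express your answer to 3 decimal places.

A direction vector for m is F − K = (8, 6, 6).
Common perpendicular direction n = (-2, 3, -5) × (8, 6, 6) = (48, -28, -36).
With w = (1, 8, 5) − (-7, 5, 0) = (8, 3, 5), w · n = 120.
Distance = |w · n| / |n| = |120| / √4384 ≈ 1.812.

1.812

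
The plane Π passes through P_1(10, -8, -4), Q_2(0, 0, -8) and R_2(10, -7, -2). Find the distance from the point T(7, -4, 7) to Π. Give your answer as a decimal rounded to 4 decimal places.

P_1Q_2 = (-10, 8, -4), P_1R_2 = (0, 1, 2); a normal to Π is P_1Q_2 × P_1R_2 = (20, 20, -10).
Using P_1: Π has equation 20x + 20y - 10z = 80.
n·T − d = (20)·(7) + (20)·(-4) + (-10)·(7) − 80 = -90; |n| = √900.
Distance = |-90| / √900 = 90/√900 ≈ 3.0000.

3.0000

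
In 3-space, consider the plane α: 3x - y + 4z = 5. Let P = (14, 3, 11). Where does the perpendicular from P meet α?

Foot = P − λn with λ = (n·P − d)/|n|² = (83 − 5)/26 = 3.
Foot = (14, 3, 11) − 3·(3, -1, 4) = (5, 6, -1).

(5, 6, -1)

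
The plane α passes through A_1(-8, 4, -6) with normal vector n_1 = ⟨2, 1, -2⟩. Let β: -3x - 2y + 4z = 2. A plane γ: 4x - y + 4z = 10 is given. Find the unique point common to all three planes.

(2, -6, -1)

α: n_1·r = n_1·A_1 gives 2x + y - 2z = 0.
Solving the 3×3 linear system 2x + y - 2z = 0, -3x - 2y + 4z = 2, 4x - y + 4z = 10 (e.g. by elimination or Cramer's rule, determinant = -2) gives (2, -6, -1).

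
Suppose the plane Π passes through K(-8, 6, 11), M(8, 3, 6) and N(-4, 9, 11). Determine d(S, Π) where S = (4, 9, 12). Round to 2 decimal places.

2.77

KM = (16, -3, -5), KN = (4, 3, 0); a normal to Π is KM × KN = (15, -20, 60).
Using K: Π has equation 15x - 20y + 60z = 420.
n·S − d = (15)·(4) + (-20)·(9) + (60)·(12) − 420 = 180; |n| = √4225.
Distance = |180| / √4225 = 180/√4225 ≈ 2.77.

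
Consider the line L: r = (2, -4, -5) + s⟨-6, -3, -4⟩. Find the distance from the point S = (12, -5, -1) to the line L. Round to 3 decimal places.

Taking (2, -4, -5) on L with direction v = (-6, -3, -4): w = S − (2, -4, -5) = (10, -1, 4), and w × v = (16, 16, -36).
Distance = |w × v| / |v| = √1808 / √61 ≈ 5.444.

5.444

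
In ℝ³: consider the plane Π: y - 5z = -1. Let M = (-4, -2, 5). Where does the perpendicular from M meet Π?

(-4, -1, 0)

Foot = M − λn with λ = (n·M − d)/|n|² = (-27 − (-1))/26 = -1.
Foot = (-4, -2, 5) − (-1)·(0, 1, -5) = (-4, -1, 0).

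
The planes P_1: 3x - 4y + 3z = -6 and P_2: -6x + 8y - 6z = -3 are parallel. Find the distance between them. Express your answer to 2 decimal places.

Rescale P_2 by 1/(-2): 3x - 4y + 3z = 3/2. Then distance = |-6 − (3/2)| / √34 ≈ 1.29.

1.29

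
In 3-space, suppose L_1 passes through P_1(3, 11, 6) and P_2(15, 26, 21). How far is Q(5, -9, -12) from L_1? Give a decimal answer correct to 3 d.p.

15.037

A direction vector for L_1 is P_2 − P_1 = (12, 15, 15).
Taking (3, 11, 6) on L_1 with direction v = (12, 15, 15): w = Q − (3, 11, 6) = (2, -20, -18), and w × v = (-30, -246, 270).
Distance = |w × v| / |v| = √134316 / √594 ≈ 15.037.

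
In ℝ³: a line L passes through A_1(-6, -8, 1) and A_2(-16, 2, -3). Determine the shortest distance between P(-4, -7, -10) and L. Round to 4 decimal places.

10.9840

A direction vector for L is A_2 − A_1 = (-10, 10, -4).
Taking (-6, -8, 1) on L with direction v = (-10, 10, -4): w = P − (-6, -8, 1) = (2, 1, -11), and w × v = (106, 118, 30).
Distance = |w × v| / |v| = √26060 / √216 ≈ 10.9840.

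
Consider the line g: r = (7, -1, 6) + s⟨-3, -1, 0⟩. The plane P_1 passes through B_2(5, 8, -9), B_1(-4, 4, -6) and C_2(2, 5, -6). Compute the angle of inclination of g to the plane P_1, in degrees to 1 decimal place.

6.9

B_2B_1 = (-9, -4, 3), B_2C_2 = (-3, -3, 3); a normal to P_1 is B_2B_1 × B_2C_2 = (-3, 18, 15).
Using B_2: P_1 has equation -3x + 18y + 15z = -6.
sin θ = |n·v| / (|n||v|) = |-9| / (√558 · √10) = 0.12048.
θ ≈ 6.9°.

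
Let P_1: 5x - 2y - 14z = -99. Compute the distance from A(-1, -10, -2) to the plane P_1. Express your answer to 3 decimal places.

9.467

n·A − d = (5)·(-1) + (-2)·(-10) + (-14)·(-2) − (-99) = 142; |n| = √225.
Distance = |142| / √225 = 142/√225 ≈ 9.467.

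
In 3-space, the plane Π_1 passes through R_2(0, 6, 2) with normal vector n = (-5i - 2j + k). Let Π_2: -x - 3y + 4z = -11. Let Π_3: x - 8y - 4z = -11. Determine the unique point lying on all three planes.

(1, 2, -1)

Π_1: n·r = n·R_2 gives -5x - 2y + z = -10.
Solving the 3×3 linear system -5x - 2y + z = -10, -x - 3y + 4z = -11, x - 8y - 4z = -11 (e.g. by elimination or Cramer's rule, determinant = -209) gives (1, 2, -1).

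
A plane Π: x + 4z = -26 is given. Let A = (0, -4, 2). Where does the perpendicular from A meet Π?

Foot = A − λn with λ = (n·A − d)/|n|² = (8 − (-26))/17 = 2.
Foot = (0, -4, 2) − 2·(1, 0, 4) = (-2, -4, -6).

(-2, -4, -6)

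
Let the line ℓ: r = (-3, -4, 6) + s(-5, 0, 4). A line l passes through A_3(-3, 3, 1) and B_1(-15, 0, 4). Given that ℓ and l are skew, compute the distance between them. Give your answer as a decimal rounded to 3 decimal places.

A direction vector for l is B_1 − A_3 = (-12, -3, 3).
Common perpendicular direction n = (-5, 0, 4) × (-12, -3, 3) = (12, -33, 15).
With w = (-3, 3, 1) − (-3, -4, 6) = (0, 7, -5), w · n = -306.
Distance = |w · n| / |n| = |-306| / √1458 ≈ 8.014.

8.014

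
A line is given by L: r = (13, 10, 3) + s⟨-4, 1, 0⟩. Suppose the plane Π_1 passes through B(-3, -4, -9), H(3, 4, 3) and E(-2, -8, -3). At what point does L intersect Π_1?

BH = (6, 8, 12), BE = (1, -4, 6); a normal to Π_1 is BH × BE = (96, -24, -32).
Using B: Π_1 has equation 96x - 24y - 32z = 96.
Substitute r = (13, 10, 3) + t(-4, 1, 0) into the plane: 912 + (-408)t = 96, so t = 2.
Intersection: (13, 10, 3) + 2·(-4, 1, 0) = (5, 12, 3).

(5, 12, 3)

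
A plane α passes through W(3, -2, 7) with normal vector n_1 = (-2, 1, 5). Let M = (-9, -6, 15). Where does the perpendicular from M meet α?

α: n_1·r = n_1·W gives -2x + y + 5z = 27.
Foot = M − λn with λ = (n·M − d)/|n|² = (87 − 27)/30 = 2.
Foot = (-9, -6, 15) − 2·(-2, 1, 5) = (-5, -8, 5).

(-5, -8, 5)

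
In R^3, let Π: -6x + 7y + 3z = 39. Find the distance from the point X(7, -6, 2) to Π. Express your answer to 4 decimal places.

n·X − d = (-6)·(7) + (7)·(-6) + (3)·(2) − 39 = -117; |n| = √94.
Distance = |-117| / √94 = 117/√94 ≈ 12.0676.

12.0676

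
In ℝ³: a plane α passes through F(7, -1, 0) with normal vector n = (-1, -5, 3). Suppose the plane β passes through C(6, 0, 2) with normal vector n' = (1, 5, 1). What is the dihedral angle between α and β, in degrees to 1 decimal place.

α: n·r = n·F gives -x - 5y + 3z = -2.
β: n'·r = n'·C gives x + 5y + z = 8.
cos θ = |n₁·n₂| / (|n₁||n₂|) = |-23| / (√35 · √27).
θ = arccos(0.74819) ≈ 41.6°.

41.6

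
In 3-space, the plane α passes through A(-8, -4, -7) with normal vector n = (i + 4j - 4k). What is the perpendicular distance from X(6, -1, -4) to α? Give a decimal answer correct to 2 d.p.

α: n·r = n·A gives x + 4y - 4z = 4.
n·X − d = (1)·(6) + (4)·(-1) + (-4)·(-4) − 4 = 14; |n| = √33.
Distance = |14| / √33 = 14/√33 ≈ 2.44.

2.44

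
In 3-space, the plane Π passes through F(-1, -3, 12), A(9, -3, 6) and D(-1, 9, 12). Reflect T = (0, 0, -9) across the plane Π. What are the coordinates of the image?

FA = (10, 0, -6), FD = (0, 12, 0); a normal to Π is FA × FD = (72, 0, 120).
Using F: Π has equation 72x + 120z = 1368.
λ = (n·T − d)/|n|² = (-1080 − 1368)/19584 = -1/8.
Reflection = T − 2λn = (0, 0, -9) − (-1/4)·(72, 0, 120) = (18, 0, 21).

(18, 0, 21)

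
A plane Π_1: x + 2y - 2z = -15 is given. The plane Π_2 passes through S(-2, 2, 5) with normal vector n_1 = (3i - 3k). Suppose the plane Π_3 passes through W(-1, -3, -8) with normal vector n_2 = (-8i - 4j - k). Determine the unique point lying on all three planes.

(-3, -2, 4)

Π_2: n_1·r = n_1·S gives 3x - 3z = -21.
Π_3: n_2·r = n_2·W gives -8x - 4y - z = 28.
Solving the 3×3 linear system x + 2y - 2z = -15, 3x - 3z = -21, -8x - 4y - z = 28 (e.g. by elimination or Cramer's rule, determinant = 66) gives (-3, -2, 4).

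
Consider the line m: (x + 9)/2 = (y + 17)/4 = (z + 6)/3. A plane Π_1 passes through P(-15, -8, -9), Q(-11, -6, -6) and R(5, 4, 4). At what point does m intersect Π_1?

m has direction (2, 4, 3) through (-9, -17, -6).
PQ = (4, 2, 3), PR = (20, 12, 13); a normal to Π_1 is PQ × PR = (-10, 8, 8).
Using P: Π_1 has equation -10x + 8y + 8z = 14.
Substitute r = (-9, -17, -6) + t(2, 4, 3) into the plane: -94 + 36t = 14, so t = 3.
Intersection: (-9, -17, -6) + 3·(2, 4, 3) = (-3, -5, 3).

(-3, -5, 3)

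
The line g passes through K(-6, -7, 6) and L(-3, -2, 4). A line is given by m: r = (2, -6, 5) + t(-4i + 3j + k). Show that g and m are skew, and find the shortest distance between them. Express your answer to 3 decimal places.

2.037

A direction vector for g is L − K = (3, 5, -2).
Common perpendicular direction n = (3, 5, -2) × (-4, 3, 1) = (11, 5, 29).
With w = (2, -6, 5) − (-6, -7, 6) = (8, 1, -1), w · n = 64.
Since n ≠ 0 the lines are not parallel, and w · n = 64 ≠ 0 so they do not intersect; hence they are skew.
Distance = |w · n| / |n| = |64| / √987 ≈ 2.037.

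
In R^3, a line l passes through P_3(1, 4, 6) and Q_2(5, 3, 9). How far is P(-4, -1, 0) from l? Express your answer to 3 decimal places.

A direction vector for l is Q_2 − P_3 = (4, -1, 3).
Taking (1, 4, 6) on l with direction v = (4, -1, 3): w = P − (1, 4, 6) = (-5, -5, -6), and w × v = (-21, -9, 25).
Distance = |w × v| / |v| = √1147 / √26 ≈ 6.642.

6.642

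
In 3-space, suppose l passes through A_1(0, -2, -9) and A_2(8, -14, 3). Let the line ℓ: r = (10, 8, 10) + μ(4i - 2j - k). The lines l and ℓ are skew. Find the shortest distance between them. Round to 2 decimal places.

A direction vector for l is A_2 − A_1 = (8, -12, 12).
Common perpendicular direction n = (8, -12, 12) × (4, -2, -1) = (36, 56, 32).
With w = (10, 8, 10) − (0, -2, -9) = (10, 10, 19), w · n = 1528.
Distance = |w · n| / |n| = |1528| / √5456 ≈ 20.69.

20.69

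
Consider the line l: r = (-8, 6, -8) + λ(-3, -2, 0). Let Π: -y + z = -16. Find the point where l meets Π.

(-5, 8, -8)

Substitute r = (-8, 6, -8) + t(-3, -2, 0) into the plane: -14 + 2t = -16, so t = -1.
Intersection: (-8, 6, -8) + (-1)·(-3, -2, 0) = (-5, 8, -8).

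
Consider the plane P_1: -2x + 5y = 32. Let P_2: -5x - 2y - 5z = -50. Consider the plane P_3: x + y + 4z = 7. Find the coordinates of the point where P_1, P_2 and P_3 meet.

Solving the 3×3 linear system -2x + 5y = 32, -5x - 2y - 5z = -50, x + y + 4z = 7 (e.g. by elimination or Cramer's rule, determinant = 81) gives (9, 10, -3).

(9, 10, -3)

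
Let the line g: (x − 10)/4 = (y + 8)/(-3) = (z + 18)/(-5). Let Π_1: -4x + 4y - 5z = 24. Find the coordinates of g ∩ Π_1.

g has direction (4, -3, -5) through (10, -8, -18).
Substitute r = (10, -8, -18) + t(4, -3, -5) into the plane: 18 + (-3)t = 24, so t = -2.
Intersection: (10, -8, -18) + (-2)·(4, -3, -5) = (2, -2, -8).

(2, -2, -8)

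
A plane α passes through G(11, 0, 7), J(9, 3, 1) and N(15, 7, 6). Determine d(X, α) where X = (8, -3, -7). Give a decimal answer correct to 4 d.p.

GJ = (-2, 3, -6), GN = (4, 7, -1); a normal to α is GJ × GN = (39, -26, -26).
Using G: α has equation 39x - 26y - 26z = 247.
n·X − d = (39)·(8) + (-26)·(-3) + (-26)·(-7) − 247 = 325; |n| = √2873.
Distance = |325| / √2873 = 325/√2873 ≈ 6.0634.

6.0634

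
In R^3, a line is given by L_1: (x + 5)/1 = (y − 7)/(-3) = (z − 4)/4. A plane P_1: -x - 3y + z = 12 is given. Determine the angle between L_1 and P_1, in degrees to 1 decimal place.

45.2

L_1 has direction (1, -3, 4) through (-5, 7, 4).
sin θ = |n·v| / (|n||v|) = |12| / (√11 · √26) = 0.70957.
θ ≈ 45.2°.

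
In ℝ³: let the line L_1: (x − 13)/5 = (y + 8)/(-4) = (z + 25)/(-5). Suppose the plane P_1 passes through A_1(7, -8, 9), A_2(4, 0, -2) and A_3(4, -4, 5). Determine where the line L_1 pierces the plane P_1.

(-7, 8, -5)

L_1 has direction (5, -4, -5) through (13, -8, -25).
A_1A_2 = (-3, 8, -11), A_1A_3 = (-3, 4, -4); a normal to P_1 is A_1A_2 × A_1A_3 = (12, 21, 12).
Using A_1: P_1 has equation 12x + 21y + 12z = 24.
Substitute r = (13, -8, -25) + t(5, -4, -5) into the plane: -312 + (-84)t = 24, so t = -4.
Intersection: (13, -8, -25) + (-4)·(5, -4, -5) = (-7, 8, -5).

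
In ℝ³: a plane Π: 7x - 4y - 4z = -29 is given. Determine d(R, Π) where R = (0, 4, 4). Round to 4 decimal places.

0.3333

n·R − d = (7)·(0) + (-4)·(4) + (-4)·(4) − (-29) = -3; |n| = √81.
Distance = |-3| / √81 = 3/√81 ≈ 0.3333.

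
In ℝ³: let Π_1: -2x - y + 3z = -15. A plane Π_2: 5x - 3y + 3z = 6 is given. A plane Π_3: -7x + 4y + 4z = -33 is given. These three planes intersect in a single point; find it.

(3, 0, -3)

Solving the 3×3 linear system -2x - y + 3z = -15, 5x - 3y + 3z = 6, -7x + 4y + 4z = -33 (e.g. by elimination or Cramer's rule, determinant = 86) gives (3, 0, -3).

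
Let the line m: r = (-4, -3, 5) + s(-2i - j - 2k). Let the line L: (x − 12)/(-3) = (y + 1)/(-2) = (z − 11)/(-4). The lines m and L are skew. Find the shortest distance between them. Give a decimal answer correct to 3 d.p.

0.894

L has direction (-3, -2, -4) through (12, -1, 11).
Common perpendicular direction n = (-2, -1, -2) × (-3, -2, -4) = (0, -2, 1).
With w = (12, -1, 11) − (-4, -3, 5) = (16, 2, 6), w · n = 2.
Distance = |w · n| / |n| = |2| / √5 ≈ 0.894.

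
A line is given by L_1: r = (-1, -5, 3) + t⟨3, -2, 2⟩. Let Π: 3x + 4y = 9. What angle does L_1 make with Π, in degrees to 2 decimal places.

2.78

sin θ = |n·v| / (|n||v|) = |1| / (√25 · √17) = 0.04851.
θ ≈ 2.78°.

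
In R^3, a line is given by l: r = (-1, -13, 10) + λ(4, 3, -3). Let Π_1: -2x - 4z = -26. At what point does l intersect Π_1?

Substitute r = (-1, -13, 10) + t(4, 3, -3) into the plane: -38 + 4t = -26, so t = 3.
Intersection: (-1, -13, 10) + 3·(4, 3, -3) = (11, -4, 1).

(11, -4, 1)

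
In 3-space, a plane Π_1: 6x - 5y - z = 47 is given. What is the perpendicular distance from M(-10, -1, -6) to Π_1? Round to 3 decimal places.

12.192

n·M − d = (6)·(-10) + (-5)·(-1) + (-1)·(-6) − 47 = -96; |n| = √62.
Distance = |-96| / √62 = 96/√62 ≈ 12.192.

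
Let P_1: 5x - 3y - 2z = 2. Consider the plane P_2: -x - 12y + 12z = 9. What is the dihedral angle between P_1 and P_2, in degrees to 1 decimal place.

cos θ = |n₁·n₂| / (|n₁||n₂|) = |7| / (√38 · √289).
θ = arccos(0.06680) ≈ 86.2°.

86.2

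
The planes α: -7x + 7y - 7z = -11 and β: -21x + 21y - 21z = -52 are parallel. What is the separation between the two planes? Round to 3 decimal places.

0.522

Rescale β by 1/3: -7x + 7y - 7z = -52/3. Then distance = |-11 − (-52/3)| / √147 ≈ 0.522.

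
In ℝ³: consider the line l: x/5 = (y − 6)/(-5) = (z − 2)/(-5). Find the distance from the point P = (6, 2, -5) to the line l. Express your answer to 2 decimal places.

l has direction (5, -5, -5) through (0, 6, 2).
Taking (0, 6, 2) on l with direction v = (5, -5, -5): w = P − (0, 6, 2) = (6, -4, -7), and w × v = (-15, -5, -10).
Distance = |w × v| / |v| = √350 / √75 ≈ 2.16.

2.16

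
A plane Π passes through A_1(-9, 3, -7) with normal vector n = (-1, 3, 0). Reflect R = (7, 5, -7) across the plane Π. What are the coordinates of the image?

(5, 11, -7)

Π: n·r = n·A_1 gives -x + 3y = 18.
λ = (n·R − d)/|n|² = (8 − 18)/10 = -1.
Reflection = R − 2λn = (7, 5, -7) − (-2)·(-1, 3, 0) = (5, 11, -7).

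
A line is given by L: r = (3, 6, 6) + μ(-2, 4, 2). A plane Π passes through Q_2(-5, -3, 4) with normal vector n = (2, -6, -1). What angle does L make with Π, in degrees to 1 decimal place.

Π: n·r = n·Q_2 gives 2x - 6y - z = 4.
sin θ = |n·v| / (|n||v|) = |-30| / (√41 · √24) = 0.95637.
θ ≈ 73.0°.

73.0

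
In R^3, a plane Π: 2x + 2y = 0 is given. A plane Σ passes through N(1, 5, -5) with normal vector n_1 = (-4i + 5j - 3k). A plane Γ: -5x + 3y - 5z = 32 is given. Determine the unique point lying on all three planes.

(-4, 4, 0)

Σ: n_1·r = n_1·N gives -4x + 5y - 3z = 36.
Solving the 3×3 linear system 2x + 2y = 0, -4x + 5y - 3z = 36, -5x + 3y - 5z = 32 (e.g. by elimination or Cramer's rule, determinant = -42) gives (-4, 4, 0).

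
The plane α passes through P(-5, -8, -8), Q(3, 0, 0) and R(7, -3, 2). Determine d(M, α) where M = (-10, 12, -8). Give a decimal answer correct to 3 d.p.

1.698

PQ = (8, 8, 8), PR = (12, 5, 10); a normal to α is PQ × PR = (40, 16, -56).
Using P: α has equation 40x + 16y - 56z = 120.
n·M − d = (40)·(-10) + (16)·(12) + (-56)·(-8) − 120 = 120; |n| = √4992.
Distance = |120| / √4992 = 120/√4992 ≈ 1.698.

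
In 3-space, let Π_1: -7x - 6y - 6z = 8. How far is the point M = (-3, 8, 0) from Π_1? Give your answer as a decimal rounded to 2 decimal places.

n·M − d = (-7)·(-3) + (-6)·(8) + (-6)·(0) − 8 = -35; |n| = √121.
Distance = |-35| / √121 = 35/√121 ≈ 3.18.

3.18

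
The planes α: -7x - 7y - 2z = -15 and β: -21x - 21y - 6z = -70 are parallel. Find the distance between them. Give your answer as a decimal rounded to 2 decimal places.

0.83

Rescale β by 1/3: -7x - 7y - 2z = -70/3. Then distance = |-15 − (-70/3)| / √102 ≈ 0.83.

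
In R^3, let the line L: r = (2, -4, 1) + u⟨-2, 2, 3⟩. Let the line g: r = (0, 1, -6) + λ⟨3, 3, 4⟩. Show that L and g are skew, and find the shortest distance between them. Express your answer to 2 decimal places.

8.21

Common perpendicular direction n = (-2, 2, 3) × (3, 3, 4) = (-1, 17, -12).
With w = (0, 1, -6) − (2, -4, 1) = (-2, 5, -7), w · n = 171.
Since n ≠ 0 the lines are not parallel, and w · n = 171 ≠ 0 so they do not intersect; hence they are skew.
Distance = |w · n| / |n| = |171| / √434 ≈ 8.21.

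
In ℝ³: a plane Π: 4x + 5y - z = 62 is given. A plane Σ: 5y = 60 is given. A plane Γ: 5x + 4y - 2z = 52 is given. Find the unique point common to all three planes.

Solving the 3×3 linear system 4x + 5y - z = 62, 5y = 60, 5x + 4y - 2z = 52 (e.g. by elimination or Cramer's rule, determinant = -15) gives (0, 12, -2).

(0, 12, -2)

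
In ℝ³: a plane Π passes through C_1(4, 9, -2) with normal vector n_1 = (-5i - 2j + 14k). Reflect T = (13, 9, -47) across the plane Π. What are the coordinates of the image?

(-17, -3, 37)

Π: n_1·r = n_1·C_1 gives -5x - 2y + 14z = -66.
λ = (n·T − d)/|n|² = (-741 − (-66))/225 = -3.
Reflection = T − 2λn = (13, 9, -47) − (-6)·(-5, -2, 14) = (-17, -3, 37).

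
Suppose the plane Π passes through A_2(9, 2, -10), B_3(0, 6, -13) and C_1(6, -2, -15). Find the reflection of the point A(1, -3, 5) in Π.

A_2B_3 = (-9, 4, -3), A_2C_1 = (-3, -4, -5); a normal to Π is A_2B_3 × A_2C_1 = (-32, -36, 48).
Using A_2: Π has equation -32x - 36y + 48z = -840.
λ = (n·A − d)/|n|² = (316 − (-840))/4624 = 1/4.
Reflection = A − 2λn = (1, -3, 5) − (1/2)·(-32, -36, 48) = (17, 15, -19).

(17, 15, -19)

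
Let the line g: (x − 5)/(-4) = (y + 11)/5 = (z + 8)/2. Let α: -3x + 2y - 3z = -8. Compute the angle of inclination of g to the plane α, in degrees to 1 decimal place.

30.6

g has direction (-4, 5, 2) through (5, -11, -8).
sin θ = |n·v| / (|n||v|) = |16| / (√22 · √45) = 0.50851.
θ ≈ 30.6°.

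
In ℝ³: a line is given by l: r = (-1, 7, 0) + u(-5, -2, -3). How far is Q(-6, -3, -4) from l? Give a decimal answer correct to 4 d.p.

Taking (-1, 7, 0) on l with direction v = (-5, -2, -3): w = Q − (-1, 7, 0) = (-5, -10, -4), and w × v = (22, 5, -40).
Distance = |w × v| / |v| = √2109 / √38 ≈ 7.4498.

7.4498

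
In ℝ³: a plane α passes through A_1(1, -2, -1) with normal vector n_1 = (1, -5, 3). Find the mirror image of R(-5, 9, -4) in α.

(-1, -11, 8)

α: n_1·r = n_1·A_1 gives x - 5y + 3z = 8.
λ = (n·R − d)/|n|² = (-62 − 8)/35 = -2.
Reflection = R − 2λn = (-5, 9, -4) − (-4)·(1, -5, 3) = (-1, -11, 8).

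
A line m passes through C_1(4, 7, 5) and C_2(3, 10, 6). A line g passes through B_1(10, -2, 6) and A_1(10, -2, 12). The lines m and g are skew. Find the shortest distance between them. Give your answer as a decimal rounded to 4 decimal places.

2.8460

A direction vector for m is C_2 − C_1 = (-1, 3, 1).
A direction vector for g is A_1 − B_1 = (0, 0, 6).
Common perpendicular direction n = (-1, 3, 1) × (0, 0, 6) = (18, 6, 0).
With w = (10, -2, 6) − (4, 7, 5) = (6, -9, 1), w · n = 54.
Distance = |w · n| / |n| = |54| / √360 ≈ 2.8460.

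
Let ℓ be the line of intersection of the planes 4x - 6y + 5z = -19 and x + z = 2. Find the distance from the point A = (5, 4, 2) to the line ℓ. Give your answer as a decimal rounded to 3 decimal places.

3.560

Direction of ℓ: (4, -6, 5) × (1, 0, 1) = (-6, 1, 6).
A point on ℓ: solving the two plane equations with x = 5 gives (5, 4, -3).
Taking (5, 4, -3) on ℓ with direction v = (-6, 1, 6): w = A − (5, 4, -3) = (0, 0, 5), and w × v = (-5, -30, 0).
Distance = |w × v| / |v| = √925 / √73 ≈ 3.560.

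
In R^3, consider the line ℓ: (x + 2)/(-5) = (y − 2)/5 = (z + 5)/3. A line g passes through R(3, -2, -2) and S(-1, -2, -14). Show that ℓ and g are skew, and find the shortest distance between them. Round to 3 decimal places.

ℓ has direction (-5, 5, 3) through (-2, 2, -5).
A direction vector for g is S − R = (-4, 0, -12).
Common perpendicular direction n = (-5, 5, 3) × (-4, 0, -12) = (-60, -72, 20).
With w = (3, -2, -2) − (-2, 2, -5) = (5, -4, 3), w · n = 48.
Since n ≠ 0 the lines are not parallel, and w · n = 48 ≠ 0 so they do not intersect; hence they are skew.
Distance = |w · n| / |n| = |48| / √9184 ≈ 0.501.

0.501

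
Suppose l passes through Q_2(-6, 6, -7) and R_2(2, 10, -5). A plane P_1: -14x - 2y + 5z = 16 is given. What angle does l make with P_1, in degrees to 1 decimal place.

53.1

A direction vector for l is R_2 − Q_2 = (8, 4, 2).
sin θ = |n·v| / (|n||v|) = |-110| / (√225 · √84) = 0.80013.
θ ≈ 53.1°.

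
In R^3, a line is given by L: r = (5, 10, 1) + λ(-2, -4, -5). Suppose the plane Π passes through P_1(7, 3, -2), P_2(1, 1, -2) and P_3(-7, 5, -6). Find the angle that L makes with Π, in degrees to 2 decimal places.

P_1P_2 = (-6, -2, 0), P_1P_3 = (-14, 2, -4); a normal to Π is P_1P_2 × P_1P_3 = (8, -24, -40).
Using P_1: Π has equation 8x - 24y - 40z = 64.
sin θ = |n·v| / (|n||v|) = |280| / (√2240 · √45) = 0.88192.
θ ≈ 61.87°.

61.87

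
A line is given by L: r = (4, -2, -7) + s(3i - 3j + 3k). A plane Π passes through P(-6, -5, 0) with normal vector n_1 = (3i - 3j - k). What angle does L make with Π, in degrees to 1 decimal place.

41.5

Π: n_1·r = n_1·P gives 3x - 3y - z = -3.
sin θ = |n·v| / (|n||v|) = |15| / (√19 · √27) = 0.66227.
θ ≈ 41.5°.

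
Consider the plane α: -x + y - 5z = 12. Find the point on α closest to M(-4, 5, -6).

(-3, 4, -1)

Foot = M − λn with λ = (n·M − d)/|n|² = (39 − 12)/27 = 1.
Foot = (-4, 5, -6) − 1·(-1, 1, -5) = (-3, 4, -1).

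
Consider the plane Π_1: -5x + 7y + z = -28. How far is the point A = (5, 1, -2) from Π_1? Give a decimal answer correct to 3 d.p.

0.924

n·A − d = (-5)·(5) + (7)·(1) + (1)·(-2) − (-28) = 8; |n| = √75.
Distance = |8| / √75 = 8/√75 ≈ 0.924.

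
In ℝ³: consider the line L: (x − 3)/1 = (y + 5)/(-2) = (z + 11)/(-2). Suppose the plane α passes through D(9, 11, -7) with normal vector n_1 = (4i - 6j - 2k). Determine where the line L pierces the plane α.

(-1, 3, -3)

L has direction (1, -2, -2) through (3, -5, -11).
α: n_1·r = n_1·D gives 4x - 6y - 2z = -16.
Substitute r = (3, -5, -11) + t(1, -2, -2) into the plane: 64 + 20t = -16, so t = -4.
Intersection: (3, -5, -11) + (-4)·(1, -2, -2) = (-1, 3, -3).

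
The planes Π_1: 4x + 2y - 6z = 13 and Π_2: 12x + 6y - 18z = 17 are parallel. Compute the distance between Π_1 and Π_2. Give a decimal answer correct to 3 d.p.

0.980

Rescale Π_2 by 1/3: 4x + 2y - 6z = 17/3. Then distance = |13 − (17/3)| / √56 ≈ 0.980.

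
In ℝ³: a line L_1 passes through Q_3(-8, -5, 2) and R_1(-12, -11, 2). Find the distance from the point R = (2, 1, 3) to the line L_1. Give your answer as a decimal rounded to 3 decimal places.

5.091

A direction vector for L_1 is R_1 − Q_3 = (-4, -6, 0).
Taking (-8, -5, 2) on L_1 with direction v = (-4, -6, 0): w = R − (-8, -5, 2) = (10, 6, 1), and w × v = (6, -4, -36).
Distance = |w × v| / |v| = √1348 / √52 ≈ 5.091.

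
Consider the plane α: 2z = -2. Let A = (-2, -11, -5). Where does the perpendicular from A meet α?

(-2, -11, -1)

Foot = A − λn with λ = (n·A − d)/|n|² = (-10 − (-2))/4 = -2.
Foot = (-2, -11, -5) − (-2)·(0, 0, 2) = (-2, -11, -1).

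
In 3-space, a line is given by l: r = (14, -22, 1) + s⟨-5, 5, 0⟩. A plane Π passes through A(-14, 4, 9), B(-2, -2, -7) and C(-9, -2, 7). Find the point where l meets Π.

(-6, -2, 1)

AB = (12, -6, -16), AC = (5, -6, -2); a normal to Π is AB × AC = (-84, -56, -42).
Using A: Π has equation -84x - 56y - 42z = 574.
Substitute r = (14, -22, 1) + t(-5, 5, 0) into the plane: 14 + 140t = 574, so t = 4.
Intersection: (14, -22, 1) + 4·(-5, 5, 0) = (-6, -2, 1).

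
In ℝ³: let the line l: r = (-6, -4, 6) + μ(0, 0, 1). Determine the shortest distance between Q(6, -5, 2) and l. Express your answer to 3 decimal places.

Taking (-6, -4, 6) on l with direction v = (0, 0, 1): w = Q − (-6, -4, 6) = (12, -1, -4), and w × v = (-1, -12, 0).
Distance = |w × v| / |v| = √145 / √1 ≈ 12.042.

12.042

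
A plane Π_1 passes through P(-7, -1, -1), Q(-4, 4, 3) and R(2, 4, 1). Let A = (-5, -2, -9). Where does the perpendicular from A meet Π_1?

PQ = (3, 5, 4), PR = (9, 5, 2); a normal to Π_1 is PQ × PR = (-10, 30, -30).
Using P: Π_1 has equation -10x + 30y - 30z = 70.
Foot = A − λn with λ = (n·A − d)/|n|² = (260 − 70)/1900 = 1/10.
Foot = (-5, -2, -9) − (1/10)·(-10, 30, -30) = (-4, -5, -6).

(-4, -5, -6)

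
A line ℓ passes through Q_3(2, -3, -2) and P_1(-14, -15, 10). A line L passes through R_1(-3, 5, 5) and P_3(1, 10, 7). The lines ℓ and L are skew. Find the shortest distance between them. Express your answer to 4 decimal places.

A direction vector for ℓ is P_1 − Q_3 = (-16, -12, 12).
A direction vector for L is P_3 − R_1 = (4, 5, 2).
Common perpendicular direction n = (-16, -12, 12) × (4, 5, 2) = (-84, 80, -32).
With w = (-3, 5, 5) − (2, -3, -2) = (-5, 8, 7), w · n = 836.
Distance = |w · n| / |n| = |836| / √14480 ≈ 6.9474.

6.9474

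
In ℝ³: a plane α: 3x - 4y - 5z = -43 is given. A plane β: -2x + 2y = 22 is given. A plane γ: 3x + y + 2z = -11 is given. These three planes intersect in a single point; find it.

(-6, 5, 1)

Solving the 3×3 linear system 3x - 4y - 5z = -43, -2x + 2y = 22, 3x + y + 2z = -11 (e.g. by elimination or Cramer's rule, determinant = 36) gives (-6, 5, 1).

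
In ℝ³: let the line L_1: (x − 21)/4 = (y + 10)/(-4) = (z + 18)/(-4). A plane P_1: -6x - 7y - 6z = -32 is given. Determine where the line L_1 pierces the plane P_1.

L_1 has direction (4, -4, -4) through (21, -10, -18).
Substitute r = (21, -10, -18) + t(4, -4, -4) into the plane: 52 + 28t = -32, so t = -3.
Intersection: (21, -10, -18) + (-3)·(4, -4, -4) = (9, 2, -6).

(9, 2, -6)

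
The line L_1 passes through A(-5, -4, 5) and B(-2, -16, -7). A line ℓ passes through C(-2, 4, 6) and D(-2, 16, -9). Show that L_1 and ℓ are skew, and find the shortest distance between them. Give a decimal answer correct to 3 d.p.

4.157

A direction vector for L_1 is B − A = (3, -12, -12).
A direction vector for ℓ is D − C = (0, 12, -15).
Common perpendicular direction n = (3, -12, -12) × (0, 12, -15) = (324, 45, 36).
With w = (-2, 4, 6) − (-5, -4, 5) = (3, 8, 1), w · n = 1368.
Since n ≠ 0 the lines are not parallel, and w · n = 1368 ≠ 0 so they do not intersect; hence they are skew.
Distance = |w · n| / |n| = |1368| / √108297 ≈ 4.157.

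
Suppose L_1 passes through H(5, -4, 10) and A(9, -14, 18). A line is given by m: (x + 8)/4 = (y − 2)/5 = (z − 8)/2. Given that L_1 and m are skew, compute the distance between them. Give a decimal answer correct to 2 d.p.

9.12

A direction vector for L_1 is A − H = (4, -10, 8).
m has direction (4, 5, 2) through (-8, 2, 8).
Common perpendicular direction n = (4, -10, 8) × (4, 5, 2) = (-60, 24, 60).
With w = (-8, 2, 8) − (5, -4, 10) = (-13, 6, -2), w · n = 804.
Distance = |w · n| / |n| = |804| / √7776 ≈ 9.12.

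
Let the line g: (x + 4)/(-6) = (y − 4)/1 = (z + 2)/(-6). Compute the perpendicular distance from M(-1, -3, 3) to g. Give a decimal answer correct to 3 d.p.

g has direction (-6, 1, -6) through (-4, 4, -2).
Taking (-4, 4, -2) on g with direction v = (-6, 1, -6): w = M − (-4, 4, -2) = (3, -7, 5), and w × v = (37, -12, -39).
Distance = |w × v| / |v| = √3034 / √73 ≈ 6.447.

6.447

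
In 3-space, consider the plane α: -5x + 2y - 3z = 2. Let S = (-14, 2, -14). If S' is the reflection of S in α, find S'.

(16, -10, 4)

λ = (n·S − d)/|n|² = (116 − 2)/38 = 3.
Reflection = S − 2λn = (-14, 2, -14) − 6·(-5, 2, -3) = (16, -10, 4).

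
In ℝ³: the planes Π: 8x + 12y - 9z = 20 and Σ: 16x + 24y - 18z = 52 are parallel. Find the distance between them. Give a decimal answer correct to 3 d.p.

0.353

Rescale Σ by 1/2: 8x + 12y - 9z = 26. Then distance = |20 − 26| / √289 ≈ 0.353.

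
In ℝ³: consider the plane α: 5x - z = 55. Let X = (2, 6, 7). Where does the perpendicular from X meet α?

(12, 6, 5)

Foot = X − λn with λ = (n·X − d)/|n|² = (3 − 55)/26 = -2.
Foot = (2, 6, 7) − (-2)·(5, 0, -1) = (12, 6, 5).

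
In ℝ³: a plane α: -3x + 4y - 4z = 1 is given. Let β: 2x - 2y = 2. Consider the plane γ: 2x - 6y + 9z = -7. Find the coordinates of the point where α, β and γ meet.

Solving the 3×3 linear system -3x + 4y - 4z = 1, 2x - 2y = 2, 2x - 6y + 9z = -7 (e.g. by elimination or Cramer's rule, determinant = 14) gives (1, 0, -1).

(1, 0, -1)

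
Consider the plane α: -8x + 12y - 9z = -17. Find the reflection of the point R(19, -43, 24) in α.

(-29, 29, -30)

λ = (n·R − d)/|n|² = (-884 − (-17))/289 = -3.
Reflection = R − 2λn = (19, -43, 24) − (-6)·(-8, 12, -9) = (-29, 29, -30).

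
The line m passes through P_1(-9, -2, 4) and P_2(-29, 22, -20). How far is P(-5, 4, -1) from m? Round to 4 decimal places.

7.4287

A direction vector for m is P_2 − P_1 = (-20, 24, -24).
Taking (-9, -2, 4) on m with direction v = (-20, 24, -24): w = P − (-9, -2, 4) = (4, 6, -5), and w × v = (-24, 196, 216).
Distance = |w × v| / |v| = √85648 / √1552 ≈ 7.4287.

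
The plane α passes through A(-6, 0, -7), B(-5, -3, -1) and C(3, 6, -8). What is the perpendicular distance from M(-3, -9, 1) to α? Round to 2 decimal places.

AB = (1, -3, 6), AC = (9, 6, -1); a normal to α is AB × AC = (-33, 55, 33).
Using A: α has equation -33x + 55y + 33z = -33.
n·M − d = (-33)·(-3) + (55)·(-9) + (33)·(1) − (-33) = -330; |n| = √5203.
Distance = |-330| / √5203 = 330/√5203 ≈ 4.57.

4.57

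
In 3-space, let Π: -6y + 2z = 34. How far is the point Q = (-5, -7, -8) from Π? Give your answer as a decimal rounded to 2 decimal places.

1.26

n·Q − d = (0)·(-5) + (-6)·(-7) + (2)·(-8) − 34 = -8; |n| = √40.
Distance = |-8| / √40 = 8/√40 ≈ 1.26.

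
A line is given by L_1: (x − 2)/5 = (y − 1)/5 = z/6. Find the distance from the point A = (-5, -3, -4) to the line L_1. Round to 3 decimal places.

L_1 has direction (5, 5, 6) through (2, 1, 0).
Taking (2, 1, 0) on L_1 with direction v = (5, 5, 6): w = A − (2, 1, 0) = (-7, -4, -4), and w × v = (-4, 22, -15).
Distance = |w × v| / |v| = √725 / √86 ≈ 2.903.

2.903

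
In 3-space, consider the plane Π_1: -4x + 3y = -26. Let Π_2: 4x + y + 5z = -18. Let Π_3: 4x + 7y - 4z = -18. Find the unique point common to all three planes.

Solving the 3×3 linear system -4x + 3y = -26, 4x + y + 5z = -18, 4x + 7y - 4z = -18 (e.g. by elimination or Cramer's rule, determinant = 264) gives (2, -6, -4).

(2, -6, -4)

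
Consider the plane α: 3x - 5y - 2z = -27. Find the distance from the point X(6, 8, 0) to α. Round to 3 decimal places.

0.811

n·X − d = (3)·(6) + (-5)·(8) + (-2)·(0) − (-27) = 5; |n| = √38.
Distance = |5| / √38 = 5/√38 ≈ 0.811.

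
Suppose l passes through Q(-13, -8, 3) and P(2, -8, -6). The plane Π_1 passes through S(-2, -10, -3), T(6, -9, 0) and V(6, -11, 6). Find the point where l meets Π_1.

A direction vector for l is P − Q = (15, 0, -9).
ST = (8, 1, 3), SV = (8, -1, 9); a normal to Π_1 is ST × SV = (12, -48, -16).
Using S: Π_1 has equation 12x - 48y - 16z = 504.
Substitute r = (-13, -8, 3) + t(15, 0, -9) into the plane: 180 + 324t = 504, so t = 1.
Intersection: (-13, -8, 3) + 1·(15, 0, -9) = (2, -8, -6).

(2, -8, -6)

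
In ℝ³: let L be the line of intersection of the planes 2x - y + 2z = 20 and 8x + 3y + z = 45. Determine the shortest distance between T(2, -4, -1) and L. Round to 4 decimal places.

Direction of L: (2, -1, 2) × (8, 3, 1) = (-7, 14, 14).
A point on L: solving the two plane equations with x = 6 gives (6, -2, 3).
Taking (6, -2, 3) on L with direction v = (-7, 14, 14): w = T − (6, -2, 3) = (-4, -2, -4), and w × v = (28, 84, -70).
Distance = |w × v| / |v| = √12740 / √441 ≈ 5.3748.

5.3748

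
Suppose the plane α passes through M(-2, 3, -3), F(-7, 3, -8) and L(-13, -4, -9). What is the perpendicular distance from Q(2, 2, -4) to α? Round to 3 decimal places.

MF = (-5, 0, -5), ML = (-11, -7, -6); a normal to α is MF × ML = (-35, 25, 35).
Using M: α has equation -35x + 25y + 35z = 40.
n·Q − d = (-35)·(2) + (25)·(2) + (35)·(-4) − 40 = -200; |n| = √3075.
Distance = |-200| / √3075 = 200/√3075 ≈ 3.607.

3.607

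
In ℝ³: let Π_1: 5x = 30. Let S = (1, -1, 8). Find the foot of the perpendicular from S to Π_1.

(6, -1, 8)

Foot = S − λn with λ = (n·S − d)/|n|² = (5 − 30)/25 = -1.
Foot = (1, -1, 8) − (-1)·(5, 0, 0) = (6, -1, 8).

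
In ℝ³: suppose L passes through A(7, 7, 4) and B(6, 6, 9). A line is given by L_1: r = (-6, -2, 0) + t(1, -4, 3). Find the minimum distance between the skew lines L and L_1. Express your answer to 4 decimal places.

16.0990

A direction vector for L is B − A = (-1, -1, 5).
Common perpendicular direction n = (-1, -1, 5) × (1, -4, 3) = (17, 8, 5).
With w = (-6, -2, 0) − (7, 7, 4) = (-13, -9, -4), w · n = -313.
Distance = |w · n| / |n| = |-313| / √378 ≈ 16.0990.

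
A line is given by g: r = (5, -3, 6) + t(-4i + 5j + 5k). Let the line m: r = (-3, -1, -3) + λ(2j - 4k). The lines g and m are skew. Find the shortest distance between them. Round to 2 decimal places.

8.02

Common perpendicular direction n = (-4, 5, 5) × (0, 2, -4) = (-30, -16, -8).
With w = (-3, -1, -3) − (5, -3, 6) = (-8, 2, -9), w · n = 280.
Distance = |w · n| / |n| = |280| / √1220 ≈ 8.02.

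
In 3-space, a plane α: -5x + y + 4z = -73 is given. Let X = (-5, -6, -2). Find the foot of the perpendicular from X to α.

Foot = X − λn with λ = (n·X − d)/|n|² = (11 − (-73))/42 = 2.
Foot = (-5, -6, -2) − 2·(-5, 1, 4) = (5, -8, -10).

(5, -8, -10)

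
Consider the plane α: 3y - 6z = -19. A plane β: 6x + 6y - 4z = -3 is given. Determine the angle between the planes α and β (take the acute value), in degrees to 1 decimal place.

cos θ = |n₁·n₂| / (|n₁||n₂|) = |42| / (√45 · √88).
θ = arccos(0.66742) ≈ 48.1°.

48.1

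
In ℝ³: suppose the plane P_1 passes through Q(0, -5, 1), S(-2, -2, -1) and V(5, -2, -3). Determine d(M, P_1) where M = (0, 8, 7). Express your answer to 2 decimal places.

QS = (-2, 3, -2), QV = (5, 3, -4); a normal to P_1 is QS × QV = (-6, -18, -21).
Using Q: P_1 has equation -6x - 18y - 21z = 69.
n·M − d = (-6)·(0) + (-18)·(8) + (-21)·(7) − 69 = -360; |n| = √801.
Distance = |-360| / √801 = 360/√801 ≈ 12.72.

12.72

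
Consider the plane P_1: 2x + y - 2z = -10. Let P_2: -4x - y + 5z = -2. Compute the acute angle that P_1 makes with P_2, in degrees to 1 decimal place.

cos θ = |n₁·n₂| / (|n₁||n₂|) = |-19| / (√9 · √42).
θ = arccos(0.97725) ≈ 12.2°.

12.2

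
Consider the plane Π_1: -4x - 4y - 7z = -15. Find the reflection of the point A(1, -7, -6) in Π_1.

(9, 1, 8)

λ = (n·A − d)/|n|² = (66 − (-15))/81 = 1.
Reflection = A − 2λn = (1, -7, -6) − 2·(-4, -4, -7) = (9, 1, 8).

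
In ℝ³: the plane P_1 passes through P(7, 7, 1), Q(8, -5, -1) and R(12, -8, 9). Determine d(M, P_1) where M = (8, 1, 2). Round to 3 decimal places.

0.200

PQ = (1, -12, -2), PR = (5, -15, 8); a normal to P_1 is PQ × PR = (-126, -18, 45).
Using P: P_1 has equation -126x - 18y + 45z = -963.
n·M − d = (-126)·(8) + (-18)·(1) + (45)·(2) − (-963) = 27; |n| = √18225.
Distance = |27| / √18225 = 27/√18225 ≈ 0.200.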